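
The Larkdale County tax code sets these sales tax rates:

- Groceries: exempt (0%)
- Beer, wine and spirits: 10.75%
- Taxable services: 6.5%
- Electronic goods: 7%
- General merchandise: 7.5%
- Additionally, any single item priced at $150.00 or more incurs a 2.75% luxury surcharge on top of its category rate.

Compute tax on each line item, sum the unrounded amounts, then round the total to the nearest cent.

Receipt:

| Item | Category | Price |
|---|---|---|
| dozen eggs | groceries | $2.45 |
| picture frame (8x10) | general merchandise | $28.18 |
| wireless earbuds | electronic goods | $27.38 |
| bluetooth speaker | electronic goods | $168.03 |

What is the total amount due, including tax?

Dozen eggs $2.45: groceries → 0% → $0.00
Picture frame (8x10) $28.18: general merchandise → 7.5% → $2.1135
Wireless earbuds $27.38: electronic goods → 7% → $1.9166
Bluetooth speaker $168.03: electronic goods → 7% + 2.75% surcharge = 9.75% → $16.382925
Subtotal = $226.04; unrounded tax = $20.413025 → $20.41; total due = $246.45

$246.45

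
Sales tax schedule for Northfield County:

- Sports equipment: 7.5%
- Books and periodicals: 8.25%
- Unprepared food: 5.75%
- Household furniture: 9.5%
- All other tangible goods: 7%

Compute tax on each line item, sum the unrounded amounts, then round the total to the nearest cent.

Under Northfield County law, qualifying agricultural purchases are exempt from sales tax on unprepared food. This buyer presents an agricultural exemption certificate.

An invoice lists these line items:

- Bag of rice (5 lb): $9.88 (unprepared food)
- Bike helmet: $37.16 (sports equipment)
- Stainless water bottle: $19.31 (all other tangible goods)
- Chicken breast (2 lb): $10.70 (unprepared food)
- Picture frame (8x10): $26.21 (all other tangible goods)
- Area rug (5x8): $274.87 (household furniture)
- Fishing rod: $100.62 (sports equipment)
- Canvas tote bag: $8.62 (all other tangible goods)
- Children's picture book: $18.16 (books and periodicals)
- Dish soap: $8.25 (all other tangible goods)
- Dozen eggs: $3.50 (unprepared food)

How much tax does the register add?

$42.31

Bag of rice (5 lb) $9.88: unprepared food, buyer-exempt → 0% → $0.00
Bike helmet $37.16: sports equipment → 7.5% → $2.787
Stainless water bottle $19.31: all other tangible goods → 7% → $1.3517
Chicken breast (2 lb) $10.70: unprepared food, buyer-exempt → 0% → $0.00
Picture frame (8x10) $26.21: all other tangible goods → 7% → $1.8347
Area rug (5x8) $274.87: household furniture → 9.5% → $26.11265
Fishing rod $100.62: sports equipment → 7.5% → $7.5465
Canvas tote bag $8.62: all other tangible goods → 7% → $0.6034
Children's picture book $18.16: books and periodicals → 8.25% → $1.4982
Dish soap $8.25: all other tangible goods → 7% → $0.5775
Dozen eggs $3.50: unprepared food, buyer-exempt → 0% → $0.00
Unrounded tax sum = $42.31165 → $42.31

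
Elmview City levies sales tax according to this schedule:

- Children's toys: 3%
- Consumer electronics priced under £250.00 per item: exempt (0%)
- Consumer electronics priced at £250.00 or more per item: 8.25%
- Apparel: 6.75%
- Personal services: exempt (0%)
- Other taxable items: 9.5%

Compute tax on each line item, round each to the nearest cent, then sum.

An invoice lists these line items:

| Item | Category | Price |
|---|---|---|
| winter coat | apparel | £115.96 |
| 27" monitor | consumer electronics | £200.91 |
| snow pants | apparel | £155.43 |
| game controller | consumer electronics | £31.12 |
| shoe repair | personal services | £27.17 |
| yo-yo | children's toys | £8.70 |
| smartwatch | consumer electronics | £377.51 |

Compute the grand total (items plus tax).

Winter coat £115.96: apparel → 6.75% → £7.83
27" monitor £200.91: consumer electronics, under £250.00 → 0% → £0.00
Snow pants £155.43: apparel → 6.75% → £10.49
Game controller £31.12: consumer electronics, under £250.00 → 0% → £0.00
Shoe repair £27.17: personal services → 0% → £0.00
Yo-yo £8.70: children's toys → 3% → £0.26
Smartwatch £377.51: consumer electronics, £250.00 or more → 8.25% → £31.14
Subtotal = £916.80; tax = £49.72; total due = £966.52

£966.52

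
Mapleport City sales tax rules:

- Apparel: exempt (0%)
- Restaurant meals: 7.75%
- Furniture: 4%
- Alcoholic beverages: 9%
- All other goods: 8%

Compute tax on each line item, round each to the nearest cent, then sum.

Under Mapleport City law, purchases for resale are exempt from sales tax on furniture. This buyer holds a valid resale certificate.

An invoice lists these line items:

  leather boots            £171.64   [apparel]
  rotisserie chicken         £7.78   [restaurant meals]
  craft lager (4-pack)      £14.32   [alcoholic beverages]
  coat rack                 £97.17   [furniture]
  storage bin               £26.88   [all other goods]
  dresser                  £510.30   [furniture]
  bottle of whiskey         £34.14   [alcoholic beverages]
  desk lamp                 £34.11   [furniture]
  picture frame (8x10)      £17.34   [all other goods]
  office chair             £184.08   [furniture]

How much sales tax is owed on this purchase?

Leather boots £171.64: apparel → 0% → £0.00
Rotisserie chicken £7.78: restaurant meals → 7.75% → £0.60
Craft lager (4-pack) £14.32: alcoholic beverages → 9% → £1.29
Coat rack £97.17: furniture, buyer-exempt → 0% → £0.00
Storage bin £26.88: all other goods → 8% → £2.15
Dresser £510.30: furniture, buyer-exempt → 0% → £0.00
Bottle of whiskey £34.14: alcoholic beverages → 9% → £3.07
Desk lamp £34.11: furniture, buyer-exempt → 0% → £0.00
Picture frame (8x10) £17.34: all other goods → 8% → £1.39
Office chair £184.08: furniture, buyer-exempt → 0% → £0.00
Total tax = £0.60 + £1.29 + £2.15 + £3.07 + £1.39 = £8.50

£8.50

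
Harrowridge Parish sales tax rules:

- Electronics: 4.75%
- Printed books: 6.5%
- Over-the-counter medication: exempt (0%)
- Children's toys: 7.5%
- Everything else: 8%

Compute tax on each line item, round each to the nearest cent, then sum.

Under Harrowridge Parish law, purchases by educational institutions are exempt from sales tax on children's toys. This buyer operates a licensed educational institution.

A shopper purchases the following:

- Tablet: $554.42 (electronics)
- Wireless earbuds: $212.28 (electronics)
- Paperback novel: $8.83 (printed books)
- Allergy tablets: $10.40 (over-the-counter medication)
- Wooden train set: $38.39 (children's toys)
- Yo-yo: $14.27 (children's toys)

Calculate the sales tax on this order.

Tablet $554.42: electronics → 4.75% → $26.33
Wireless earbuds $212.28: electronics → 4.75% → $10.08
Paperback novel $8.83: printed books → 6.5% → $0.57
Allergy tablets $10.40: over-the-counter medication → 0% → $0.00
Wooden train set $38.39: children's toys, buyer-exempt → 0% → $0.00
Yo-yo $14.27: children's toys, buyer-exempt → 0% → $0.00
Total tax = $26.33 + $10.08 + $0.57 = $36.98

$36.98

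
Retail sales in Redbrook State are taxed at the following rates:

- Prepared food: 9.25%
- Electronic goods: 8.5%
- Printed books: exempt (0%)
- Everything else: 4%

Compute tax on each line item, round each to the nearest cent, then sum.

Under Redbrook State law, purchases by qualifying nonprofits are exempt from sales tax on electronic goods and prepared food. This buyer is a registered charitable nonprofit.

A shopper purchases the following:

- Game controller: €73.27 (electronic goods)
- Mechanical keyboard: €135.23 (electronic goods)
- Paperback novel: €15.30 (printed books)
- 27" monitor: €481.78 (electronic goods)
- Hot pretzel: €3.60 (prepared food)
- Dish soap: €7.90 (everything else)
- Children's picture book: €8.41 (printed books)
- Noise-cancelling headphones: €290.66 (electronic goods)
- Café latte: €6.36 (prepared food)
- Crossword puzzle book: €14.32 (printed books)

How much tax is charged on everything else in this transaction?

Dish soap €7.90: everything else → 4% → €0.32
Tax on everything else = €0.32

€0.32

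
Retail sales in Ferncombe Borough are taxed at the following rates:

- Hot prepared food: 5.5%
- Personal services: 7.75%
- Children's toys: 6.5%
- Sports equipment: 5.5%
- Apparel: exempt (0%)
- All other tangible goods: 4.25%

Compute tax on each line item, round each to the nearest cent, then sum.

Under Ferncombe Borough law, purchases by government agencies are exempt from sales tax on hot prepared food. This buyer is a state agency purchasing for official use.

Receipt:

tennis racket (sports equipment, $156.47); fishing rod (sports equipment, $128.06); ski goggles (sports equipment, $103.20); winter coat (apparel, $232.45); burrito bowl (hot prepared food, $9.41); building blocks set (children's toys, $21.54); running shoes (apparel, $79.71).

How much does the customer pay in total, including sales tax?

Tennis racket $156.47: sports equipment → 5.5% → $8.61
Fishing rod $128.06: sports equipment → 5.5% → $7.04
Ski goggles $103.20: sports equipment → 5.5% → $5.68
Winter coat $232.45: apparel → 0% → $0.00
Burrito bowl $9.41: hot prepared food, buyer-exempt → 0% → $0.00
Building blocks set $21.54: children's toys → 6.5% → $1.40
Running shoes $79.71: apparel → 0% → $0.00
Subtotal = $730.84; tax = $22.73; total due = $753.57

$753.57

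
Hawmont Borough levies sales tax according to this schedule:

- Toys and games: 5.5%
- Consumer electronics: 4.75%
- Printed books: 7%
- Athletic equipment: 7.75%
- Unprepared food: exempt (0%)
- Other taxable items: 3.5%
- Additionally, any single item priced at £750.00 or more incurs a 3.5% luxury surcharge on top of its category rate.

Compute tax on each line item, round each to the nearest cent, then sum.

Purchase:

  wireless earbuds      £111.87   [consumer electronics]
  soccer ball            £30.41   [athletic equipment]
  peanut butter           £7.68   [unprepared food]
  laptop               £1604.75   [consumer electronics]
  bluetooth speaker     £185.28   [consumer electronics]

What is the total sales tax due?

Wireless earbuds £111.87: consumer electronics → 4.75% → £5.31
Soccer ball £30.41: athletic equipment → 7.75% → £2.36
Peanut butter £7.68: unprepared food → 0% → £0.00
Laptop £1604.75: consumer electronics → 4.75% + 3.5% surcharge = 8.25% → £132.39
Bluetooth speaker £185.28: consumer electronics → 4.75% → £8.80
Total tax = £5.31 + £2.36 + £132.39 + £8.80 = £148.86

£148.86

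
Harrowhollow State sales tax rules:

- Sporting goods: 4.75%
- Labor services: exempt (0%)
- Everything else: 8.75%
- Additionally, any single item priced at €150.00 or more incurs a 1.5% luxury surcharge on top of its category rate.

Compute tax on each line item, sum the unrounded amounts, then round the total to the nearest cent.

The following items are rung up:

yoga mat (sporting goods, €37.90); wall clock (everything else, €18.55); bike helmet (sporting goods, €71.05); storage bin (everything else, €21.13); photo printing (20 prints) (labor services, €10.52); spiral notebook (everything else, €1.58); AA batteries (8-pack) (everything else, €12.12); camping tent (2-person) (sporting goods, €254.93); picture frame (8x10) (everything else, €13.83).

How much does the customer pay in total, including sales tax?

Yoga mat €37.90: sporting goods → 4.75% → €1.80025
Wall clock €18.55: everything else → 8.75% → €1.623125
Bike helmet €71.05: sporting goods → 4.75% → €3.374875
Storage bin €21.13: everything else → 8.75% → €1.848875
Photo printing (20 prints) €10.52: labor services → 0% → €0.00
Spiral notebook €1.58: everything else → 8.75% → €0.13825
AA batteries (8-pack) €12.12: everything else → 8.75% → €1.0605
Camping tent (2-person) €254.93: sporting goods → 4.75% + 1.5% surcharge = 6.25% → €15.933125
Picture frame (8x10) €13.83: everything else → 8.75% → €1.210125
Subtotal = €441.61; unrounded tax = €26.989125 → €26.99; total due = €468.60

€468.60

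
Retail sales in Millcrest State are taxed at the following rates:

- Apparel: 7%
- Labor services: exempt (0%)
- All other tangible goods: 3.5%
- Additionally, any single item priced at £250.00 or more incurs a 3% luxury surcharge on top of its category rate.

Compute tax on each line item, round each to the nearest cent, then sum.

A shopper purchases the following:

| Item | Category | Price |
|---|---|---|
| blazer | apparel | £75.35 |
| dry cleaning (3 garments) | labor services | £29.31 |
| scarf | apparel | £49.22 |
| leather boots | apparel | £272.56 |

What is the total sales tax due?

Blazer £75.35: apparel → 7% → £5.27
Dry cleaning (3 garments) £29.31: labor services → 0% → £0.00
Scarf £49.22: apparel → 7% → £3.45
Leather boots £272.56: apparel → 7% + 3% surcharge = 10% → £27.26
Total tax = £5.27 + £3.45 + £27.26 = £35.98

£35.98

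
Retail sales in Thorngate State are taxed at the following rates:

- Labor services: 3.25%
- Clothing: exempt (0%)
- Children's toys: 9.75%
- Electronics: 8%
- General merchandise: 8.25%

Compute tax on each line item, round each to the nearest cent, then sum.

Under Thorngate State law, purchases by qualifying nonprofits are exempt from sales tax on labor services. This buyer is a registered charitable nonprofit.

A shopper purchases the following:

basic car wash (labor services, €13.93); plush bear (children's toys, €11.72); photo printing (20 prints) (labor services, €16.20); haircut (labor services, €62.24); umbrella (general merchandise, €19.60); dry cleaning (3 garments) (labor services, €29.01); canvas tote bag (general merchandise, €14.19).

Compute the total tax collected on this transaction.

€3.93

Basic car wash €13.93: labor services, buyer-exempt → 0% → €0.00
Plush bear €11.72: children's toys → 9.75% → €1.14
Photo printing (20 prints) €16.20: labor services, buyer-exempt → 0% → €0.00
Haircut €62.24: labor services, buyer-exempt → 0% → €0.00
Umbrella €19.60: general merchandise → 8.25% → €1.62
Dry cleaning (3 garments) €29.01: labor services, buyer-exempt → 0% → €0.00
Canvas tote bag €14.19: general merchandise → 8.25% → €1.17
Total tax = €1.14 + €1.62 + €1.17 = €3.93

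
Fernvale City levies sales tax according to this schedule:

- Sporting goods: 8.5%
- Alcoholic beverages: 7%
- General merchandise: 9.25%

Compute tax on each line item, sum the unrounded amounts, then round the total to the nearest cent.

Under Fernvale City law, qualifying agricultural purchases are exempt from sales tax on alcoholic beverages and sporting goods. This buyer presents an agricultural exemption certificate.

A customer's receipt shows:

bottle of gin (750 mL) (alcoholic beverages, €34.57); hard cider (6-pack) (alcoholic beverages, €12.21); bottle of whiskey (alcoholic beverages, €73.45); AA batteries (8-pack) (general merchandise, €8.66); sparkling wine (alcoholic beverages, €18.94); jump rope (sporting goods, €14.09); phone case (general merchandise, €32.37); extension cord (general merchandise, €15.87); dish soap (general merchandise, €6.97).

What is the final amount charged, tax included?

Bottle of gin (750 mL) €34.57: alcoholic beverages, buyer-exempt → 0% → €0.00
Hard cider (6-pack) €12.21: alcoholic beverages, buyer-exempt → 0% → €0.00
Bottle of whiskey €73.45: alcoholic beverages, buyer-exempt → 0% → €0.00
AA batteries (8-pack) €8.66: general merchandise → 9.25% → €0.80105
Sparkling wine €18.94: alcoholic beverages, buyer-exempt → 0% → €0.00
Jump rope €14.09: sporting goods, buyer-exempt → 0% → €0.00
Phone case €32.37: general merchandise → 9.25% → €2.994225
Extension cord €15.87: general merchandise → 9.25% → €1.467975
Dish soap €6.97: general merchandise → 9.25% → €0.644725
Subtotal = €217.13; unrounded tax = €5.907975 → €5.91; total due = €223.04

€223.04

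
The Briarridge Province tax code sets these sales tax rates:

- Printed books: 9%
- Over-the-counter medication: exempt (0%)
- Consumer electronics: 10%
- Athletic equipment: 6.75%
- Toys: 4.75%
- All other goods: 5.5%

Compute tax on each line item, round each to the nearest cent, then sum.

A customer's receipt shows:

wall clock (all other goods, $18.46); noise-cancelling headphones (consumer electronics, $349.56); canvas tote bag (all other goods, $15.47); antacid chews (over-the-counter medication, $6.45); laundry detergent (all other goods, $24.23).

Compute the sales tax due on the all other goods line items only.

$3.20

Wall clock $18.46: all other goods → 5.5% → $1.02
Canvas tote bag $15.47: all other goods → 5.5% → $0.85
Laundry detergent $24.23: all other goods → 5.5% → $1.33
Tax on all other goods = $1.02 + $0.85 + $1.33 = $3.20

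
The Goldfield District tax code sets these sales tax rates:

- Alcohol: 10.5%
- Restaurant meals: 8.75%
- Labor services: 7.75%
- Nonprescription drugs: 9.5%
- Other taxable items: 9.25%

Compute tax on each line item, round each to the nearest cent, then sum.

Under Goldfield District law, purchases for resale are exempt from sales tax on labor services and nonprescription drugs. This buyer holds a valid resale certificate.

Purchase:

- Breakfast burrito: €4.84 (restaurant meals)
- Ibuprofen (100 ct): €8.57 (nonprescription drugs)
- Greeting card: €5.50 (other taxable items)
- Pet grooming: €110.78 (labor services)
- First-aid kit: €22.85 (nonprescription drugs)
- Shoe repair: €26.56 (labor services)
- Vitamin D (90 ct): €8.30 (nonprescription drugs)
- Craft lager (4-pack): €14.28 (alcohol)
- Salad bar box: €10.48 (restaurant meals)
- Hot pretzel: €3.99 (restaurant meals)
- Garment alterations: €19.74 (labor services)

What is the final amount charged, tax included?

€239.59

Breakfast burrito €4.84: restaurant meals → 8.75% → €0.42
Ibuprofen (100 ct) €8.57: nonprescription drugs, buyer-exempt → 0% → €0.00
Greeting card €5.50: other taxable items → 9.25% → €0.51
Pet grooming €110.78: labor services, buyer-exempt → 0% → €0.00
First-aid kit €22.85: nonprescription drugs, buyer-exempt → 0% → €0.00
Shoe repair €26.56: labor services, buyer-exempt → 0% → €0.00
Vitamin D (90 ct) €8.30: nonprescription drugs, buyer-exempt → 0% → €0.00
Craft lager (4-pack) €14.28: alcohol → 10.5% → €1.50
Salad bar box €10.48: restaurant meals → 8.75% → €0.92
Hot pretzel €3.99: restaurant meals → 8.75% → €0.35
Garment alterations €19.74: labor services, buyer-exempt → 0% → €0.00
Subtotal = €235.89; tax = €3.70; total due = €239.59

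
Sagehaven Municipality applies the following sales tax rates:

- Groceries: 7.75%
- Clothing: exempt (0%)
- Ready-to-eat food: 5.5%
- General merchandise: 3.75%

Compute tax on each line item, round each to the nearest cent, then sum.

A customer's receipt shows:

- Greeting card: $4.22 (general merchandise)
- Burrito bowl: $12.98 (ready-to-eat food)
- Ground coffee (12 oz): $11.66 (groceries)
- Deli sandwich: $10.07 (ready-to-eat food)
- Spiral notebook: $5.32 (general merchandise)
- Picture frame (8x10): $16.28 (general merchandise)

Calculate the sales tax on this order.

Greeting card $4.22: general merchandise → 3.75% → $0.16
Burrito bowl $12.98: ready-to-eat food → 5.5% → $0.71
Ground coffee (12 oz) $11.66: groceries → 7.75% → $0.90
Deli sandwich $10.07: ready-to-eat food → 5.5% → $0.55
Spiral notebook $5.32: general merchandise → 3.75% → $0.20
Picture frame (8x10) $16.28: general merchandise → 3.75% → $0.61
Total tax = $0.16 + $0.71 + $0.90 + $0.55 + $0.20 + $0.61 = $3.13

$3.13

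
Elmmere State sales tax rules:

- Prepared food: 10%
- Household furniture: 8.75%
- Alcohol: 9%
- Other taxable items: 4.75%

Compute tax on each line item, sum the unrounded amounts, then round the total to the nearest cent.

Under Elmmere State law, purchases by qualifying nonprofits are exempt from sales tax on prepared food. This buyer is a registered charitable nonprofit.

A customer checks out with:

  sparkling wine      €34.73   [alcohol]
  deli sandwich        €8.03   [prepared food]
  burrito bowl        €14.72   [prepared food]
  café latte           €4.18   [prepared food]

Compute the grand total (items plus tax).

Sparkling wine €34.73: alcohol → 9% → €3.1257
Deli sandwich €8.03: prepared food, buyer-exempt → 0% → €0.00
Burrito bowl €14.72: prepared food, buyer-exempt → 0% → €0.00
Café latte €4.18: prepared food, buyer-exempt → 0% → €0.00
Subtotal = €61.66; unrounded tax = €3.1257 → €3.13; total due = €64.79

€64.79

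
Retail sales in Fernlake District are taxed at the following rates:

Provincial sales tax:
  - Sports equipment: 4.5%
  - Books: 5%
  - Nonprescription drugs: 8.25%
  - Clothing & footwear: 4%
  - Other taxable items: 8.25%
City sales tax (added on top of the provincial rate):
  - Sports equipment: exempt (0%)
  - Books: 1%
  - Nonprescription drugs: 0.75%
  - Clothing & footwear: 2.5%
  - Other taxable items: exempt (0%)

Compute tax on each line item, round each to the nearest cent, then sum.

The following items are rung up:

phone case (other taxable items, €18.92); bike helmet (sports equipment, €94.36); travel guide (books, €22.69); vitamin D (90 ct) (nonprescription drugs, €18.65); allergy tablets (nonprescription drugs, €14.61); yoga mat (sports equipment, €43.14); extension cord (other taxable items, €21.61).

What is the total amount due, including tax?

€247.86

Phone case €18.92: other taxable items → 8.25% + 0% city = 8.25% → €1.56
Bike helmet €94.36: sports equipment → 4.5% + 0% city = 4.5% → €4.25
Travel guide €22.69: books → 5% + 1% city = 6% → €1.36
Vitamin D (90 ct) €18.65: nonprescription drugs → 8.25% + 0.75% city = 9% → €1.68
Allergy tablets €14.61: nonprescription drugs → 8.25% + 0.75% city = 9% → €1.31
Yoga mat €43.14: sports equipment → 4.5% + 0% city = 4.5% → €1.94
Extension cord €21.61: other taxable items → 8.25% + 0% city = 8.25% → €1.78
Subtotal = €233.98; tax = €13.88; total due = €247.86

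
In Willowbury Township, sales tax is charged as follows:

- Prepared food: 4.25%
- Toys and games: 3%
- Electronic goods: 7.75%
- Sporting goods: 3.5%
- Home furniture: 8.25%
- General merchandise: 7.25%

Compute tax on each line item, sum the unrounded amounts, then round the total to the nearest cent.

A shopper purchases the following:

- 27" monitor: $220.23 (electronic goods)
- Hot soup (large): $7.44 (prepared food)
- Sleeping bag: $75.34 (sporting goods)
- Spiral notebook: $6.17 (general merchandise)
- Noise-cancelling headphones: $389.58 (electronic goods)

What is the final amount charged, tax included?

$749.42

27" monitor $220.23: electronic goods → 7.75% → $17.067825
Hot soup (large) $7.44: prepared food → 4.25% → $0.3162
Sleeping bag $75.34: sporting goods → 3.5% → $2.6369
Spiral notebook $6.17: general merchandise → 7.25% → $0.447325
Noise-cancelling headphones $389.58: electronic goods → 7.75% → $30.19245
Subtotal = $698.76; unrounded tax = $50.6607 → $50.66; total due = $749.42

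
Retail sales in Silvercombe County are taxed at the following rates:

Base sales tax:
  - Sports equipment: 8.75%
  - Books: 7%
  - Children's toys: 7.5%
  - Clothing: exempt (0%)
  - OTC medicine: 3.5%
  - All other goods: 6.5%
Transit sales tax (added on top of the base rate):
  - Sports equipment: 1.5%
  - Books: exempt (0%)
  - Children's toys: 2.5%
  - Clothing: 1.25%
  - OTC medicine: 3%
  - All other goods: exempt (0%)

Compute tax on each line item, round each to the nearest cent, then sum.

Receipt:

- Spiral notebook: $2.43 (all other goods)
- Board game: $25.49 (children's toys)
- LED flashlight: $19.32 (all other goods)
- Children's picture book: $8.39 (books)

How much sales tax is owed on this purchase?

Spiral notebook $2.43: all other goods → 6.5% + 0% transit = 6.5% → $0.16
Board game $25.49: children's toys → 7.5% + 2.5% transit = 10% → $2.55
LED flashlight $19.32: all other goods → 6.5% + 0% transit = 6.5% → $1.26
Children's picture book $8.39: books → 7% + 0% transit = 7% → $0.59
Total tax = $0.16 + $2.55 + $1.26 + $0.59 = $4.56

$4.56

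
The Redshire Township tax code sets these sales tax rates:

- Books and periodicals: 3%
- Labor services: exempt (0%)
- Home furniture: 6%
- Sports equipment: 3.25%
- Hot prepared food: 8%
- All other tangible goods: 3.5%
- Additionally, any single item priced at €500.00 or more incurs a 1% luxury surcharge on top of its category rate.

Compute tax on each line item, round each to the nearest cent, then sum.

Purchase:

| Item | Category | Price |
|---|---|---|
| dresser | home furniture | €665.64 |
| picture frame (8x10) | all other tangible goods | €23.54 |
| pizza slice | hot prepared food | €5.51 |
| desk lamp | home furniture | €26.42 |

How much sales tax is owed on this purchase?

€49.44

Dresser €665.64: home furniture → 6% + 1% surcharge = 7% → €46.59
Picture frame (8x10) €23.54: all other tangible goods → 3.5% → €0.82
Pizza slice €5.51: hot prepared food → 8% → €0.44
Desk lamp €26.42: home furniture → 6% → €1.59
Total tax = €46.59 + €0.82 + €0.44 + €1.59 = €49.44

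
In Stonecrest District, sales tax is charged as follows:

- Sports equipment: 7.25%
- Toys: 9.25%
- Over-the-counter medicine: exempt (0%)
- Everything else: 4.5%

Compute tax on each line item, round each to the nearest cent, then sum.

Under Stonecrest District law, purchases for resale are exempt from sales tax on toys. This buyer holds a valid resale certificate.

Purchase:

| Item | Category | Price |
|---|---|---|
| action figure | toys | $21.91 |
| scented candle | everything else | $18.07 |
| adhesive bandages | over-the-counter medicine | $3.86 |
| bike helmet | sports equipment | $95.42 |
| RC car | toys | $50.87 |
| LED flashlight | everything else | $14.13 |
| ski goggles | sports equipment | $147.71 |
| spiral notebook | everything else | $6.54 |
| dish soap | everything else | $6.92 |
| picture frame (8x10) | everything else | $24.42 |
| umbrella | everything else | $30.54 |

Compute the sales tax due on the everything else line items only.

Scented candle $18.07: everything else → 4.5% → $0.81
LED flashlight $14.13: everything else → 4.5% → $0.64
Spiral notebook $6.54: everything else → 4.5% → $0.29
Dish soap $6.92: everything else → 4.5% → $0.31
Picture frame (8x10) $24.42: everything else → 4.5% → $1.10
Umbrella $30.54: everything else → 4.5% → $1.37
Tax on everything else = $0.81 + $0.64 + $0.29 + $0.31 + $1.10 + $1.37 = $4.52

$4.52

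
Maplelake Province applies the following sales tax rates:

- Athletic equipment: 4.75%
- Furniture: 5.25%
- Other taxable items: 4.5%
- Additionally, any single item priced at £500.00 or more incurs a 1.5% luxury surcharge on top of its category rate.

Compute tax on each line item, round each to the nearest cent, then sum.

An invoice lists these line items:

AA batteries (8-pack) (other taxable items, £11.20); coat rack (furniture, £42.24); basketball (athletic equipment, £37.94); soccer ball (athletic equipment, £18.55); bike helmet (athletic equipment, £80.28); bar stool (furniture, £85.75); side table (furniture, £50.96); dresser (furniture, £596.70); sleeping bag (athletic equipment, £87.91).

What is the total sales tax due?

£60.85

AA batteries (8-pack) £11.20: other taxable items → 4.5% → £0.50
Coat rack £42.24: furniture → 5.25% → £2.22
Basketball £37.94: athletic equipment → 4.75% → £1.80
Soccer ball £18.55: athletic equipment → 4.75% → £0.88
Bike helmet £80.28: athletic equipment → 4.75% → £3.81
Bar stool £85.75: furniture → 5.25% → £4.50
Side table £50.96: furniture → 5.25% → £2.68
Dresser £596.70: furniture → 5.25% + 1.5% surcharge = 6.75% → £40.28
Sleeping bag £87.91: athletic equipment → 4.75% → £4.18
Total tax = £0.50 + £2.22 + £1.80 + £0.88 + £3.81 + £4.50 + £2.68 + £40.28 + £4.18 = £60.85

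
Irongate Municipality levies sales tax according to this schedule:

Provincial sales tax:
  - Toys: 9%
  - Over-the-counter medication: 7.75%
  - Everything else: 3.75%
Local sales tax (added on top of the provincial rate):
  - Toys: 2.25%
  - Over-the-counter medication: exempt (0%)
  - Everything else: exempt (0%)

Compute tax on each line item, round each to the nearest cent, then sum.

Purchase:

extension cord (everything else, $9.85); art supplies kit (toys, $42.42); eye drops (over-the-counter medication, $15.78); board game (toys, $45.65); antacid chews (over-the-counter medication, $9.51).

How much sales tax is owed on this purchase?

$12.24

Extension cord $9.85: everything else → 3.75% + 0% local = 3.75% → $0.37
Art supplies kit $42.42: toys → 9% + 2.25% local = 11.25% → $4.77
Eye drops $15.78: over-the-counter medication → 7.75% + 0% local = 7.75% → $1.22
Board game $45.65: toys → 9% + 2.25% local = 11.25% → $5.14
Antacid chews $9.51: over-the-counter medication → 7.75% + 0% local = 7.75% → $0.74
Total tax = $0.37 + $4.77 + $1.22 + $5.14 + $0.74 = $12.24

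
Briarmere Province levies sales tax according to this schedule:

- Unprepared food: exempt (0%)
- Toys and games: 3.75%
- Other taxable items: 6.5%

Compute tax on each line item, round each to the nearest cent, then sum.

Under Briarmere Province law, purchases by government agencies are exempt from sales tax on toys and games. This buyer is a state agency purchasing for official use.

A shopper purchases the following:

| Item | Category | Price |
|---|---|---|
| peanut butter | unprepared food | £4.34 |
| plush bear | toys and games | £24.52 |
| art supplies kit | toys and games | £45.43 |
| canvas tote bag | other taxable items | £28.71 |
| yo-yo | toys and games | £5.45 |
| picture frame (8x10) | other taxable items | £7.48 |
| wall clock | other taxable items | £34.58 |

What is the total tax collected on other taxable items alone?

Canvas tote bag £28.71: other taxable items → 6.5% → £1.87
Picture frame (8x10) £7.48: other taxable items → 6.5% → £0.49
Wall clock £34.58: other taxable items → 6.5% → £2.25
Tax on other taxable items = £1.87 + £0.49 + £2.25 = £4.61

£4.61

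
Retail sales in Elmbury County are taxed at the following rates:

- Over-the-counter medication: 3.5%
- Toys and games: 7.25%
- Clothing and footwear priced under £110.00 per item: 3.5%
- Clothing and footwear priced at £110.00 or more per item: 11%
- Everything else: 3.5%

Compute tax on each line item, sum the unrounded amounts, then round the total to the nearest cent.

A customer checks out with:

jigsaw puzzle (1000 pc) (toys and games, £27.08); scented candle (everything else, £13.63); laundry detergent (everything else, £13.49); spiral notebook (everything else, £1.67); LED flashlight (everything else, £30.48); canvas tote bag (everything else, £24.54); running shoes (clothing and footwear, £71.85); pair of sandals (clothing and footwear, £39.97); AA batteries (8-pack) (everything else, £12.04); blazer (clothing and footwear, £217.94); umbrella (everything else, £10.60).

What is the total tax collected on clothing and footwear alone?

£27.89

Running shoes £71.85: clothing and footwear, under £110.00 → 3.5% → £2.51475
Pair of sandals £39.97: clothing and footwear, under £110.00 → 3.5% → £1.39895
Blazer £217.94: clothing and footwear, £110.00 or more → 11% → £23.9734
Tax on clothing and footwear: unrounded sum = £27.8871 → £27.89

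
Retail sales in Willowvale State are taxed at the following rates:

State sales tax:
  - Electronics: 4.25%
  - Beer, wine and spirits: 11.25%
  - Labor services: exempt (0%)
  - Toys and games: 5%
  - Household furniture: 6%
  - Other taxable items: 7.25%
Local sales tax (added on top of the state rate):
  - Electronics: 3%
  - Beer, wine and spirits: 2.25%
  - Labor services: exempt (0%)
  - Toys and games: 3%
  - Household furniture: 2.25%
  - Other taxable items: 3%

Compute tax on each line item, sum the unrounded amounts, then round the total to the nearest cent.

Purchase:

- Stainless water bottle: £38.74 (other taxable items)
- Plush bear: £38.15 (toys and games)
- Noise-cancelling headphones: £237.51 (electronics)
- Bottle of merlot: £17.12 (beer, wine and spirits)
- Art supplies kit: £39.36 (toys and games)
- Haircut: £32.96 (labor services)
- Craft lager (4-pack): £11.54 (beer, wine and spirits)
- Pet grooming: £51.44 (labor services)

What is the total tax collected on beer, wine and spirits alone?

Bottle of merlot £17.12: beer, wine and spirits → 11.25% + 2.25% local = 13.5% → £2.3112
Craft lager (4-pack) £11.54: beer, wine and spirits → 11.25% + 2.25% local = 13.5% → £1.5579
Tax on beer, wine and spirits: unrounded sum = £3.8691 → £3.87

£3.87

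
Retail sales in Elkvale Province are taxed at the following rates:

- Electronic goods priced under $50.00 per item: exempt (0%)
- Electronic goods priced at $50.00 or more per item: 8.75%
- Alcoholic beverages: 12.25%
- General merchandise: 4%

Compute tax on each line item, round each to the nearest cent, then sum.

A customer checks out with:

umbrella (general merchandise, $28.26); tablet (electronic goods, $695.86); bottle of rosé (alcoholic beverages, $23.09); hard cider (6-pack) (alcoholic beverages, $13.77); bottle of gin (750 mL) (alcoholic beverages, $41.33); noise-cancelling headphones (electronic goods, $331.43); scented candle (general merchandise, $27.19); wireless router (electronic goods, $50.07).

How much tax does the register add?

$106.07

Umbrella $28.26: general merchandise → 4% → $1.13
Tablet $695.86: electronic goods, $50.00 or more → 8.75% → $60.89
Bottle of rosé $23.09: alcoholic beverages → 12.25% → $2.83
Hard cider (6-pack) $13.77: alcoholic beverages → 12.25% → $1.69
Bottle of gin (750 mL) $41.33: alcoholic beverages → 12.25% → $5.06
Noise-cancelling headphones $331.43: electronic goods, $50.00 or more → 8.75% → $29.00
Scented candle $27.19: general merchandise → 4% → $1.09
Wireless router $50.07: electronic goods, $50.00 or more → 8.75% → $4.38
Total tax = $1.13 + $60.89 + $2.83 + $1.69 + $5.06 + $29.00 + $1.09 + $4.38 = $106.07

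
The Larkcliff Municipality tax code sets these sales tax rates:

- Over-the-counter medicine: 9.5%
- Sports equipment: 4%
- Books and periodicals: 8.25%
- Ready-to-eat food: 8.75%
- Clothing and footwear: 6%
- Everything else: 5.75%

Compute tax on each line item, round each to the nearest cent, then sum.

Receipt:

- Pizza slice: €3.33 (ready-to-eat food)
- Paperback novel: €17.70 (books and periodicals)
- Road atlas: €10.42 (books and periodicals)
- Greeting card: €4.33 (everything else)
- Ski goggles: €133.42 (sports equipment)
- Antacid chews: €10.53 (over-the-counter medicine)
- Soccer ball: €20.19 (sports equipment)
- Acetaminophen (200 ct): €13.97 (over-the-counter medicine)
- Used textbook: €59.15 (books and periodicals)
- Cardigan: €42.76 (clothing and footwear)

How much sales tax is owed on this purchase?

€18.79

Pizza slice €3.33: ready-to-eat food → 8.75% → €0.29
Paperback novel €17.70: books and periodicals → 8.25% → €1.46
Road atlas €10.42: books and periodicals → 8.25% → €0.86
Greeting card €4.33: everything else → 5.75% → €0.25
Ski goggles €133.42: sports equipment → 4% → €5.34
Antacid chews €10.53: over-the-counter medicine → 9.5% → €1.00
Soccer ball €20.19: sports equipment → 4% → €0.81
Acetaminophen (200 ct) €13.97: over-the-counter medicine → 9.5% → €1.33
Used textbook €59.15: books and periodicals → 8.25% → €4.88
Cardigan €42.76: clothing and footwear → 6% → €2.57
Total tax = €0.29 + €1.46 + €0.86 + €0.25 + €5.34 + €1.00 + €0.81 + €1.33 + €4.88 + €2.57 = €18.79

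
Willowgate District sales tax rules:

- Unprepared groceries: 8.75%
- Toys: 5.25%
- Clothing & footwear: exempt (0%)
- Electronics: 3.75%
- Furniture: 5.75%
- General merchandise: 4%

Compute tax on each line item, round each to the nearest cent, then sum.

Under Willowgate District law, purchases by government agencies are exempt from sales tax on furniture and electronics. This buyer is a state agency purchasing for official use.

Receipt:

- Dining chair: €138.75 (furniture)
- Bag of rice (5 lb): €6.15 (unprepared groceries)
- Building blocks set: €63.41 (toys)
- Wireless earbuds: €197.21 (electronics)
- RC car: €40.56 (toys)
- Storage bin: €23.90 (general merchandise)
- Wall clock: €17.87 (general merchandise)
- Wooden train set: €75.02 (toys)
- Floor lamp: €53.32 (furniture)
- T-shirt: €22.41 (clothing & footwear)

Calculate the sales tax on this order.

Dining chair €138.75: furniture, buyer-exempt → 0% → €0.00
Bag of rice (5 lb) €6.15: unprepared groceries → 8.75% → €0.54
Building blocks set €63.41: toys → 5.25% → €3.33
Wireless earbuds €197.21: electronics, buyer-exempt → 0% → €0.00
RC car €40.56: toys → 5.25% → €2.13
Storage bin €23.90: general merchandise → 4% → €0.96
Wall clock €17.87: general merchandise → 4% → €0.71
Wooden train set €75.02: toys → 5.25% → €3.94
Floor lamp €53.32: furniture, buyer-exempt → 0% → €0.00
T-shirt €22.41: clothing & footwear → 0% → €0.00
Total tax = €0.54 + €3.33 + €2.13 + €0.96 + €0.71 + €3.94 = €11.61

€11.61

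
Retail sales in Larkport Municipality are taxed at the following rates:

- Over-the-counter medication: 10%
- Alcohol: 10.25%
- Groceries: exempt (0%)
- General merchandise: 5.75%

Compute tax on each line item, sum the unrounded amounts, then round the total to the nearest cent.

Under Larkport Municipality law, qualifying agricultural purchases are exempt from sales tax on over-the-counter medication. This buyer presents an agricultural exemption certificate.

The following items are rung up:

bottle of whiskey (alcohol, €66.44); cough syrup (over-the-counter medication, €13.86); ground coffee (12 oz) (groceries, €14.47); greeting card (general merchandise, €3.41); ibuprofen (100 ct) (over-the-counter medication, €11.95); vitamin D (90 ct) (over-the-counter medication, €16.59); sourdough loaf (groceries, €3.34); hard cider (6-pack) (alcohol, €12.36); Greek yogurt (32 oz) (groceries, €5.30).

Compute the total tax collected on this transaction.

€8.27

Bottle of whiskey €66.44: alcohol → 10.25% → €6.8101
Cough syrup €13.86: over-the-counter medication, buyer-exempt → 0% → €0.00
Ground coffee (12 oz) €14.47: groceries → 0% → €0.00
Greeting card €3.41: general merchandise → 5.75% → €0.196075
Ibuprofen (100 ct) €11.95: over-the-counter medication, buyer-exempt → 0% → €0.00
Vitamin D (90 ct) €16.59: over-the-counter medication, buyer-exempt → 0% → €0.00
Sourdough loaf €3.34: groceries → 0% → €0.00
Hard cider (6-pack) €12.36: alcohol → 10.25% → €1.2669
Greek yogurt (32 oz) €5.30: groceries → 0% → €0.00
Unrounded tax sum = €8.273075 → €8.27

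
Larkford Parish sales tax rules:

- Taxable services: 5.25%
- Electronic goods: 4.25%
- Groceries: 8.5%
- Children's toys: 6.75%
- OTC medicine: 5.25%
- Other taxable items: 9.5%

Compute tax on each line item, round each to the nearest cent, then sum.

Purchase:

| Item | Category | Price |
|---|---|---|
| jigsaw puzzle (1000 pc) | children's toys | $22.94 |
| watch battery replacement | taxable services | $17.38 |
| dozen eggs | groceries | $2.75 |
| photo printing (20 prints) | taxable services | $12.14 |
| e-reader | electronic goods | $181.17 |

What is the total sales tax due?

$11.03

Jigsaw puzzle (1000 pc) $22.94: children's toys → 6.75% → $1.55
Watch battery replacement $17.38: taxable services → 5.25% → $0.91
Dozen eggs $2.75: groceries → 8.5% → $0.23
Photo printing (20 prints) $12.14: taxable services → 5.25% → $0.64
E-reader $181.17: electronic goods → 4.25% → $7.70
Total tax = $1.55 + $0.91 + $0.23 + $0.64 + $7.70 = $11.03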